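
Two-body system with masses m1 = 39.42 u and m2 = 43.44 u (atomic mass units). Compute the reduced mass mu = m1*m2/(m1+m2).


mu = m1 * m2 / (m1 + m2)
= 39.42 * 43.44 / (39.42 + 43.44)
= 1712.4048 / 82.86
= 20.6662 u

20.6662


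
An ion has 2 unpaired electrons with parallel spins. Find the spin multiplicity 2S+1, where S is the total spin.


Total spin S = N * (1/2) = 2 * 0.5 = 1.0
Spin multiplicity = 2S + 1
= 2 * 1.0 + 1
= 3

3


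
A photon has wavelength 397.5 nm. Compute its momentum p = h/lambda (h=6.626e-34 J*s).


p = h / lambda
= 6.626e-34 / (397.5e-9)
= 6.626e-34 / 3.9750e-07
= 1.6669e-27 kg*m/s

1.6669e-27


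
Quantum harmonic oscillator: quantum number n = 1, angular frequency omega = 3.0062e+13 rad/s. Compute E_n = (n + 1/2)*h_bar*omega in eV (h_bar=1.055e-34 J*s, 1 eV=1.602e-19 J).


E = (n + 1/2) * h_bar * omega
= (1 + 0.5) * 1.055e-34 * 3.0062e+13
= 1.5 * 3.1715e-21
= 4.7573e-21 J
= 0.0297 eV

0.0297


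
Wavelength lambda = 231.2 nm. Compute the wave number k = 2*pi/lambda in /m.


k = 2 * pi / lambda
= 6.2832 / (231.2e-9)
= 6.2832 / 2.3120e-07
= 2.7176e+07 /m

2.7176e+07


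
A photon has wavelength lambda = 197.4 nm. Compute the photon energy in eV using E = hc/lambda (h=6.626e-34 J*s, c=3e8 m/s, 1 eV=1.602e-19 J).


E = hc / lambda
= (6.626e-34)(3e8) / (197.4e-9)
= 1.9878e-25 / 1.9740e-07
= 1.0070e-18 J
Converting to eV: 1.0070e-18 / 1.602e-19
= 6.2858 eV

6.2858


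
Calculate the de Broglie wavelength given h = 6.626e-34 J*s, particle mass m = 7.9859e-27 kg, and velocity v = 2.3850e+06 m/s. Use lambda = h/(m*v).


lambda = h / (m * v)
= 6.626e-34 / (7.9859e-27 * 2.3850e+06)
= 6.626e-34 / 1.9046e-20
= 3.4789e-14 m

3.4789e-14


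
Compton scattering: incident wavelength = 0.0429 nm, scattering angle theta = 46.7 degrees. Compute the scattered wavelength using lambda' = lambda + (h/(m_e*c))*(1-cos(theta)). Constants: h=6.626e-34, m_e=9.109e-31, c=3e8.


Compton wavelength: h/(m_e*c) = 2.4247e-12 m
d_lambda = 2.4247e-12 * (1 - cos(46.7 deg))
= 2.4247e-12 * 0.314182
= 7.6180e-13 m = 0.000762 nm
lambda' = 0.0429 + 0.000762
= 0.043662 nm

0.043662


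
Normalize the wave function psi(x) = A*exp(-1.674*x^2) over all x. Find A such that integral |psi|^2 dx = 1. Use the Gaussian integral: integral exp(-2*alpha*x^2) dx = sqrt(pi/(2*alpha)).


integral |psi|^2 dx = A^2 * sqrt(pi/(2*alpha)) = 1
A^2 = sqrt(2*alpha/pi)
= sqrt(2 * 1.674 / pi)
= 1.032328
A = sqrt(1.032328)
= 1.016

1.016


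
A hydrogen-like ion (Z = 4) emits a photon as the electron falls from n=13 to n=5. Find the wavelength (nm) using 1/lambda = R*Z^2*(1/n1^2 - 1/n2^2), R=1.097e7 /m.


1/lambda = R * Z^2 * (1/n1^2 - 1/n2^2)
= 1.097e7 * 4^2 * (1/5^2 - 1/13^2)
= 1.097e7 * 16 * (0.04 - 0.005917)
= 5.9822e+06 /m
lambda = 1 / 5.9822e+06
= 167.162 nm

167.162


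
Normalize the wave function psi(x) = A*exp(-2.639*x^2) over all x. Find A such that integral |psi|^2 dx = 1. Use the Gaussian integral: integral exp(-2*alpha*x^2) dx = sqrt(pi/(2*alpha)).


integral |psi|^2 dx = A^2 * sqrt(pi/(2*alpha)) = 1
A^2 = sqrt(2*alpha/pi)
= sqrt(2 * 2.639 / pi)
= 1.296163
A = sqrt(1.296163)
= 1.1385

1.1385


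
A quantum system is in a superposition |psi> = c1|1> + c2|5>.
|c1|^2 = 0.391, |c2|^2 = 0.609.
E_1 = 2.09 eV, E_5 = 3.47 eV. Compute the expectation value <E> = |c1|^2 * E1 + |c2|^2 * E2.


<E> = |c1|^2 * E1 + |c2|^2 * E2
= 0.391 * 2.09 + 0.609 * 3.47
= 0.8172 + 2.1132
= 2.9304 eV

2.9304


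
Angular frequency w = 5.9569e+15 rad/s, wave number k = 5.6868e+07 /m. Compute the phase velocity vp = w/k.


vp = w / k
= 5.9569e+15 / 5.6868e+07
= 1.0475e+08 m/s

1.0475e+08


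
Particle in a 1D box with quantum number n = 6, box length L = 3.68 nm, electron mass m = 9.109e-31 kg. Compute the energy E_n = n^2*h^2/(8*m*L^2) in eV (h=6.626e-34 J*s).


E = n^2 * h^2 / (8 * m * L^2)
= 6^2 * (6.626e-34)^2 / (8 * 9.109e-31 * (3.68e-9)^2)
= 36 * 4.3904e-67 / (8 * 9.109e-31 * 1.3542e-17)
= 1.6016e-19 J
= 0.9997 eV

0.9997


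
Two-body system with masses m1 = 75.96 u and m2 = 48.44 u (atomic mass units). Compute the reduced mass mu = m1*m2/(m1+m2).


mu = m1 * m2 / (m1 + m2)
= 75.96 * 48.44 / (75.96 + 48.44)
= 3679.5024 / 124.4
= 29.578 u

29.578


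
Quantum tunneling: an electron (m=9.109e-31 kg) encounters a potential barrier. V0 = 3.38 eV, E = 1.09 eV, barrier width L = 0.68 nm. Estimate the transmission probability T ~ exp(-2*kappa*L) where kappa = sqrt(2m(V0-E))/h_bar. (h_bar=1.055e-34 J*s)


V0 - E = 2.29 eV = 3.6686e-19 J
kappa = sqrt(2 * m * (V0-E)) / h_bar
= sqrt(2 * 9.109e-31 * 3.6686e-19) / 1.055e-34
= 7.7490e+09 /m
2*kappa*L = 2 * 7.7490e+09 * 0.68e-9
= 10.5387
T = exp(-10.5387) = 2.649195e-05

2.649195e-05


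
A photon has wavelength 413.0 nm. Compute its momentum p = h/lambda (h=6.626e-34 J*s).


p = h / lambda
= 6.626e-34 / (413.0e-9)
= 6.626e-34 / 4.1300e-07
= 1.6044e-27 kg*m/s

1.6044e-27


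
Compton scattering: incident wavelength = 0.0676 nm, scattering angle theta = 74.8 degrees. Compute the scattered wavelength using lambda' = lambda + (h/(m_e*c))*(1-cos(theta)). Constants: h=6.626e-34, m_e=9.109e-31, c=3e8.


Compton wavelength: h/(m_e*c) = 2.4247e-12 m
d_lambda = 2.4247e-12 * (1 - cos(74.8 deg))
= 2.4247e-12 * 0.737811
= 1.7890e-12 m = 0.001789 nm
lambda' = 0.0676 + 0.001789
= 0.069389 nm

0.069389


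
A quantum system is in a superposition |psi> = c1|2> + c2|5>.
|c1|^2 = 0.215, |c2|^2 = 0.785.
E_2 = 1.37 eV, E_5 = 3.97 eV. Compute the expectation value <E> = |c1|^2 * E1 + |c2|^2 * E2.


<E> = |c1|^2 * E1 + |c2|^2 * E2
= 0.215 * 1.37 + 0.785 * 3.97
= 0.2946 + 3.1165
= 3.411 eV

3.411


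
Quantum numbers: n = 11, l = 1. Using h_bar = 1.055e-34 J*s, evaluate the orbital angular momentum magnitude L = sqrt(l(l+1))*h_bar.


L = sqrt(l*(l+1)) * h_bar
= sqrt(1 * 2) * 1.055e-34
= sqrt(2) * 1.055e-34
= 1.4142 * 1.055e-34
= 1.4920e-34 J*s

1.4920e-34


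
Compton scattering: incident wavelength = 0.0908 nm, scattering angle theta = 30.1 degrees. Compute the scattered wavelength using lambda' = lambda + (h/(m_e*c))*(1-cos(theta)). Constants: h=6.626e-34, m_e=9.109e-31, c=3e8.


Compton wavelength: h/(m_e*c) = 2.4247e-12 m
d_lambda = 2.4247e-12 * (1 - cos(30.1 deg))
= 2.4247e-12 * 0.134849
= 3.2697e-13 m = 0.000327 nm
lambda' = 0.0908 + 0.000327
= 0.091127 nm

0.091127


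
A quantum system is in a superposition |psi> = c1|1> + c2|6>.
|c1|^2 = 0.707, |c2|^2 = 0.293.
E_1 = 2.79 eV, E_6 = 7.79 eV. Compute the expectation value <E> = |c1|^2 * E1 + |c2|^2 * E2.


<E> = |c1|^2 * E1 + |c2|^2 * E2
= 0.707 * 2.79 + 0.293 * 7.79
= 1.9725 + 2.2825
= 4.255 eV

4.255


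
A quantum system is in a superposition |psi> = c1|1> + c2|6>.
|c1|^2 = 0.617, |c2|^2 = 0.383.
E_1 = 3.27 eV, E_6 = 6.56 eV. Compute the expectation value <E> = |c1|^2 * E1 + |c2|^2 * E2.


<E> = |c1|^2 * E1 + |c2|^2 * E2
= 0.617 * 3.27 + 0.383 * 6.56
= 2.0176 + 2.5125
= 4.5301 eV

4.5301


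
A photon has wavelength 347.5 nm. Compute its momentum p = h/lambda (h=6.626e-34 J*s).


p = h / lambda
= 6.626e-34 / (347.5e-9)
= 6.626e-34 / 3.4750e-07
= 1.9068e-27 kg*m/s

1.9068e-27


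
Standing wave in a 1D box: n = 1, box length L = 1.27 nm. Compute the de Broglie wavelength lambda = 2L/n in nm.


lambda = 2L / n
= 2 * 1.27 / 1
= 2.54 / 1
= 2.54 nm

2.54


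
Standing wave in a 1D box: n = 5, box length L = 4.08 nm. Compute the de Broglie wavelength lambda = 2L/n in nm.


lambda = 2L / n
= 2 * 4.08 / 5
= 8.16 / 5
= 1.632 nm

1.632


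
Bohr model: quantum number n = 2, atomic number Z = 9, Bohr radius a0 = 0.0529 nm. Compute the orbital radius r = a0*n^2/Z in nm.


r = a0 * n^2 / Z
= 0.0529 * 2^2 / 9
= 0.0529 * 4 / 9
= 0.0235 nm

0.0235


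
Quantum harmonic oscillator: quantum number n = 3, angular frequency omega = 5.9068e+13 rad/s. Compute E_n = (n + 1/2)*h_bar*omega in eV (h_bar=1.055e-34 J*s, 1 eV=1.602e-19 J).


E = (n + 1/2) * h_bar * omega
= (3 + 0.5) * 1.055e-34 * 5.9068e+13
= 3.5 * 6.2317e-21
= 2.1811e-20 J
= 0.1361 eV

0.1361


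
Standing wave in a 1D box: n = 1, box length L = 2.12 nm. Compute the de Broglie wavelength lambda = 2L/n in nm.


lambda = 2L / n
= 2 * 2.12 / 1
= 4.24 / 1
= 4.24 nm

4.24


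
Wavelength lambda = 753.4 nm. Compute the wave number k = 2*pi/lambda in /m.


k = 2 * pi / lambda
= 6.2832 / (753.4e-9)
= 6.2832 / 7.5340e-07
= 8.3398e+06 /m

8.3398e+06


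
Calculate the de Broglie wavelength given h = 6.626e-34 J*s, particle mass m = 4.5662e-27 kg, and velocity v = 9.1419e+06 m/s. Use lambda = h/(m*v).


lambda = h / (m * v)
= 6.626e-34 / (4.5662e-27 * 9.1419e+06)
= 6.626e-34 / 4.1744e-20
= 1.5873e-14 m

1.5873e-14


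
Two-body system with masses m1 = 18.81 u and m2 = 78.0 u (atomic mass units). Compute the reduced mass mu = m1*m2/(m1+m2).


mu = m1 * m2 / (m1 + m2)
= 18.81 * 78.0 / (18.81 + 78.0)
= 1467.18 / 96.81
= 15.1553 u

15.1553


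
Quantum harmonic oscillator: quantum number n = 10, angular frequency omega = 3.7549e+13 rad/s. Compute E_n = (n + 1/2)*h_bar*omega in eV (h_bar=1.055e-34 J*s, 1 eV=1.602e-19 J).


E = (n + 1/2) * h_bar * omega
= (10 + 0.5) * 1.055e-34 * 3.7549e+13
= 10.5 * 3.9614e-21
= 4.1595e-20 J
= 0.2596 eV

0.2596


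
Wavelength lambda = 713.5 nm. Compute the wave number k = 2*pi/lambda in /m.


k = 2 * pi / lambda
= 6.2832 / (713.5e-9)
= 6.2832 / 7.1350e-07
= 8.8061e+06 /m

8.8061e+06


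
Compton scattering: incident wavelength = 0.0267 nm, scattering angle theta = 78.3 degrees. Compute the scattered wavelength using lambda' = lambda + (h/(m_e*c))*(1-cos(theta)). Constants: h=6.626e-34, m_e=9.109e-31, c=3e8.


Compton wavelength: h/(m_e*c) = 2.4247e-12 m
d_lambda = 2.4247e-12 * (1 - cos(78.3 deg))
= 2.4247e-12 * 0.797213
= 1.9330e-12 m = 0.001933 nm
lambda' = 0.0267 + 0.001933
= 0.028633 nm

0.028633


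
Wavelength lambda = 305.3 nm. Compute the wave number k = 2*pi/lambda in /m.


k = 2 * pi / lambda
= 6.2832 / (305.3e-9)
= 6.2832 / 3.0530e-07
= 2.0580e+07 /m

2.0580e+07


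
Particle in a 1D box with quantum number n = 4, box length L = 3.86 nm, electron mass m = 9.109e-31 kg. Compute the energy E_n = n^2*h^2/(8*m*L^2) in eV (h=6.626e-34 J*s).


E = n^2 * h^2 / (8 * m * L^2)
= 4^2 * (6.626e-34)^2 / (8 * 9.109e-31 * (3.86e-9)^2)
= 16 * 4.3904e-67 / (8 * 9.109e-31 * 1.4900e-17)
= 6.4698e-20 J
= 0.4039 eV

0.4039


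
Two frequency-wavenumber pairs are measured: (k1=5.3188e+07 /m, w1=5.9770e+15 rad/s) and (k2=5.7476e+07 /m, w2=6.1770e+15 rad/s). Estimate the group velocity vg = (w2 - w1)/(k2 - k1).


vg = (w2 - w1) / (k2 - k1)
= (6.1770e+15 - 5.9770e+15) / (5.7476e+07 - 5.3188e+07)
= 2.0000e+14 / 4.2880e+06
= 4.6642e+07 m/s

4.6642e+07


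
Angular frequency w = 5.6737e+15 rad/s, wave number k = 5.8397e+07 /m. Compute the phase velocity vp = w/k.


vp = w / k
= 5.6737e+15 / 5.8397e+07
= 9.7157e+07 m/s

9.7157e+07


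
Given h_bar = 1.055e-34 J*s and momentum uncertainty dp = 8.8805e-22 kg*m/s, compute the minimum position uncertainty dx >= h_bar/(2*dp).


dx = h_bar / (2 * dp)
= 1.055e-34 / (2 * 8.8805e-22)
= 1.055e-34 / 1.7761e-21
= 5.9400e-14 m

5.9400e-14


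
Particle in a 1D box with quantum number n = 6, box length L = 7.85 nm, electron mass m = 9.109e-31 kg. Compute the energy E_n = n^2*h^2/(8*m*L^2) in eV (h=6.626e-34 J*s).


E = n^2 * h^2 / (8 * m * L^2)
= 6^2 * (6.626e-34)^2 / (8 * 9.109e-31 * (7.85e-9)^2)
= 36 * 4.3904e-67 / (8 * 9.109e-31 * 6.1623e-17)
= 3.5197e-20 J
= 0.2197 eV

0.2197


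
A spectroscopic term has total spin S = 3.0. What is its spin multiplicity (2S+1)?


Spin multiplicity = 2S + 1
= 2 * 3.0 + 1
= 6.0 + 1
= 7

7


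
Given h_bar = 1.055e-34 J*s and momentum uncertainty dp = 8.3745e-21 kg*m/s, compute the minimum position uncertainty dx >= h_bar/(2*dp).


dx = h_bar / (2 * dp)
= 1.055e-34 / (2 * 8.3745e-21)
= 1.055e-34 / 1.6749e-20
= 6.2989e-15 m

6.2989e-15


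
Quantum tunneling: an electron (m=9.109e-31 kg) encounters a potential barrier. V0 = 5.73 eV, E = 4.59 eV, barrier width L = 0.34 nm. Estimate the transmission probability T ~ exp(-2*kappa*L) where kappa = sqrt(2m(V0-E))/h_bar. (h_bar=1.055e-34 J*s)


V0 - E = 1.14 eV = 1.8263e-19 J
kappa = sqrt(2 * m * (V0-E)) / h_bar
= sqrt(2 * 9.109e-31 * 1.8263e-19) / 1.055e-34
= 5.4674e+09 /m
2*kappa*L = 2 * 5.4674e+09 * 0.34e-9
= 3.7178
T = exp(-3.7178) = 2.428641e-02

2.428641e-02


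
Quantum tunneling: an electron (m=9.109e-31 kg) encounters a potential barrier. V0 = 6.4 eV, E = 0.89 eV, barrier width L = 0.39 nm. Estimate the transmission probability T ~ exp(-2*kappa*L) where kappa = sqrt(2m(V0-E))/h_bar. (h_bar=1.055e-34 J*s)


V0 - E = 5.51 eV = 8.8270e-19 J
kappa = sqrt(2 * m * (V0-E)) / h_bar
= sqrt(2 * 9.109e-31 * 8.8270e-19) / 1.055e-34
= 1.2020e+10 /m
2*kappa*L = 2 * 1.2020e+10 * 0.39e-9
= 9.3756
T = exp(-9.3756) = 8.476649e-05

8.476649e-05


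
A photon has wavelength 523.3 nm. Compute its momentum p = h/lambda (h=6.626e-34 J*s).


p = h / lambda
= 6.626e-34 / (523.3e-9)
= 6.626e-34 / 5.2330e-07
= 1.2662e-27 kg*m/s

1.2662e-27


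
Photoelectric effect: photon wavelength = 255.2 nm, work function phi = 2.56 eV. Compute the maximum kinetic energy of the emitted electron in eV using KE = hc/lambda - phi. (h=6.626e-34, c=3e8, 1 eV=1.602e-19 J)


E_photon = hc / lambda
= (6.626e-34)(3e8) / (255.2e-9)
= 7.7892e-19 J
= 4.8622 eV
KE = E_photon - phi
= 4.8622 - 2.56
= 2.3022 eV

2.3022


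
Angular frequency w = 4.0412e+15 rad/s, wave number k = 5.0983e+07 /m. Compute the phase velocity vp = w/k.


vp = w / k
= 4.0412e+15 / 5.0983e+07
= 7.9266e+07 m/s

7.9266e+07


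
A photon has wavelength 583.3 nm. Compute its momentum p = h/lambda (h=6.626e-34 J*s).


p = h / lambda
= 6.626e-34 / (583.3e-9)
= 6.626e-34 / 5.8330e-07
= 1.1360e-27 kg*m/s

1.1360e-27


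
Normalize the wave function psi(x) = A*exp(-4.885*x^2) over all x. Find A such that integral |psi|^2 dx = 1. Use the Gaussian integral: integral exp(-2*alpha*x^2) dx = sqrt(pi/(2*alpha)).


integral |psi|^2 dx = A^2 * sqrt(pi/(2*alpha)) = 1
A^2 = sqrt(2*alpha/pi)
= sqrt(2 * 4.885 / pi)
= 1.763487
A = sqrt(1.763487)
= 1.328

1.328


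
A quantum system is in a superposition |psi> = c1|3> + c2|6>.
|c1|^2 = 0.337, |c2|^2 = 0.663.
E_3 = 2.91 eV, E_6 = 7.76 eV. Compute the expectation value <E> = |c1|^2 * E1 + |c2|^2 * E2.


<E> = |c1|^2 * E1 + |c2|^2 * E2
= 0.337 * 2.91 + 0.663 * 7.76
= 0.9807 + 5.1449
= 6.1256 eV

6.1256


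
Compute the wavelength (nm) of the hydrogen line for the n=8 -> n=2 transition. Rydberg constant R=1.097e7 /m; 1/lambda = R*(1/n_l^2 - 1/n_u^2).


1/lambda = R * (1/n_l^2 - 1/n_u^2)
= 1.097e7 * (1/2^2 - 1/8^2)
= 1.097e7 * (0.25 - 0.015625)
= 1.097e7 * 0.234375
= 2.5711e+06 /m
lambda = 1 / 2.5711e+06 = 388.9395 nm

388.9395


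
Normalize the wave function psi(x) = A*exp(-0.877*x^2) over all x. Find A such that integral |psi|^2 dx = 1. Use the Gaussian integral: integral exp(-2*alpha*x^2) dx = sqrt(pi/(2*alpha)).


integral |psi|^2 dx = A^2 * sqrt(pi/(2*alpha)) = 1
A^2 = sqrt(2*alpha/pi)
= sqrt(2 * 0.877 / pi)
= 0.747205
A = sqrt(0.747205)
= 0.8644

0.8644


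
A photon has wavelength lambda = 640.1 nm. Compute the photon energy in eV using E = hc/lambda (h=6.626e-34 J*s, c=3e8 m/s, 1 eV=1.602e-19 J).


E = hc / lambda
= (6.626e-34)(3e8) / (640.1e-9)
= 1.9878e-25 / 6.4010e-07
= 3.1055e-19 J
Converting to eV: 3.1055e-19 / 1.602e-19
= 1.9385 eV

1.9385


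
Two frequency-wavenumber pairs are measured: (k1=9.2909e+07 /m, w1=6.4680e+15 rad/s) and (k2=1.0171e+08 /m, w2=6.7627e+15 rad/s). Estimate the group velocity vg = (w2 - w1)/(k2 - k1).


vg = (w2 - w1) / (k2 - k1)
= (6.7627e+15 - 6.4680e+15) / (1.0171e+08 - 9.2909e+07)
= 2.9470e+14 / 8.8010e+06
= 3.3485e+07 m/s

3.3485e+07


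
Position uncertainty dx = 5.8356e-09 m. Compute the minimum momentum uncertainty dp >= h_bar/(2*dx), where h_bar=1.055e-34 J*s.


dp = h_bar / (2 * dx)
= 1.055e-34 / (2 * 5.8356e-09)
= 1.055e-34 / 1.1671e-08
= 9.0393e-27 kg*m/s

9.0393e-27


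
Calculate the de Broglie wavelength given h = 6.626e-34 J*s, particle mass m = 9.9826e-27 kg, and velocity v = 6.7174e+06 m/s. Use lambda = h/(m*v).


lambda = h / (m * v)
= 6.626e-34 / (9.9826e-27 * 6.7174e+06)
= 6.626e-34 / 6.7057e-20
= 9.8811e-15 m

9.8811e-15


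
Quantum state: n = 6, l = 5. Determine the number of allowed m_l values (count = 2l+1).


m_l ranges from -l to +l in integer steps
So m_l goes from -5 to +5
Count = 2l + 1 = 2*5 + 1
= 11

11


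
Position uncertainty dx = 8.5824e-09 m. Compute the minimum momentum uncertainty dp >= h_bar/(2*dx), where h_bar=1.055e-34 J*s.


dp = h_bar / (2 * dx)
= 1.055e-34 / (2 * 8.5824e-09)
= 1.055e-34 / 1.7165e-08
= 6.1463e-27 kg*m/s

6.1463e-27


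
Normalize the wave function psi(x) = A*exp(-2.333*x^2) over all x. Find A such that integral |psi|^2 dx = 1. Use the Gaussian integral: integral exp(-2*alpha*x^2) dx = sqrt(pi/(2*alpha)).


integral |psi|^2 dx = A^2 * sqrt(pi/(2*alpha)) = 1
A^2 = sqrt(2*alpha/pi)
= sqrt(2 * 2.333 / pi)
= 1.218702
A = sqrt(1.218702)
= 1.1039

1.1039


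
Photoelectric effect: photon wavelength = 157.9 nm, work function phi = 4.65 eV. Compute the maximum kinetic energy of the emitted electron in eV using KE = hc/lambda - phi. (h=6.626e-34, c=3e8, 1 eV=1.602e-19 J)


E_photon = hc / lambda
= (6.626e-34)(3e8) / (157.9e-9)
= 1.2589e-18 J
= 7.8583 eV
KE = E_photon - phi
= 7.8583 - 4.65
= 3.2083 eV

3.2083


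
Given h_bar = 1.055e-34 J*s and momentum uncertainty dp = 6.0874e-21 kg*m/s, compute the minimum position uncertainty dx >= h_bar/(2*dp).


dx = h_bar / (2 * dp)
= 1.055e-34 / (2 * 6.0874e-21)
= 1.055e-34 / 1.2175e-20
= 8.6654e-15 m

8.6654e-15


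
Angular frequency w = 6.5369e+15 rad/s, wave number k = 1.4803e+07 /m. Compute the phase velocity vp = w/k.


vp = w / k
= 6.5369e+15 / 1.4803e+07
= 4.4159e+08 m/s

4.4159e+08


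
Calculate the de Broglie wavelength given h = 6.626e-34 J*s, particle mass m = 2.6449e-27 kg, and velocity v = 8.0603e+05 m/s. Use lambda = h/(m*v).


lambda = h / (m * v)
= 6.626e-34 / (2.6449e-27 * 8.0603e+05)
= 6.626e-34 / 2.1319e-21
= 3.1081e-13 m

3.1081e-13


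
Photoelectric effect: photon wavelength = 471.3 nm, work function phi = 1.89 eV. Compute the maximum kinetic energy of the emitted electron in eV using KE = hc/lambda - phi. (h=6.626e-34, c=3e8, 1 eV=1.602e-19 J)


E_photon = hc / lambda
= (6.626e-34)(3e8) / (471.3e-9)
= 4.2177e-19 J
= 2.6328 eV
KE = E_photon - phi
= 2.6328 - 1.89
= 0.7428 eV

0.7428


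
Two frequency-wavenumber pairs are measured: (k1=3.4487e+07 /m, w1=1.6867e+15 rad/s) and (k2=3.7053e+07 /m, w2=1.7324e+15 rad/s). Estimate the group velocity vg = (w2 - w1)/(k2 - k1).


vg = (w2 - w1) / (k2 - k1)
= (1.7324e+15 - 1.6867e+15) / (3.7053e+07 - 3.4487e+07)
= 4.5700e+13 / 2.5660e+06
= 1.7810e+07 m/s

1.7810e+07


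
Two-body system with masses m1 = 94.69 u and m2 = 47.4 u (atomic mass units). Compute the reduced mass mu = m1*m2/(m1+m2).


mu = m1 * m2 / (m1 + m2)
= 94.69 * 47.4 / (94.69 + 47.4)
= 4488.306 / 142.09
= 31.5878 u

31.5878


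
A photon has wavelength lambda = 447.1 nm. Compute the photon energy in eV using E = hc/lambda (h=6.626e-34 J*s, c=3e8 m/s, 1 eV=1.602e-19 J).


E = hc / lambda
= (6.626e-34)(3e8) / (447.1e-9)
= 1.9878e-25 / 4.4710e-07
= 4.4460e-19 J
Converting to eV: 4.4460e-19 / 1.602e-19
= 2.7753 eV

2.7753


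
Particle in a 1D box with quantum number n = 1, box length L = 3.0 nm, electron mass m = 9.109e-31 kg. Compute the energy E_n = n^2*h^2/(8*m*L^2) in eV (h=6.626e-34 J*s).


E = n^2 * h^2 / (8 * m * L^2)
= 1^2 * (6.626e-34)^2 / (8 * 9.109e-31 * (3.0e-9)^2)
= 1 * 4.3904e-67 / (8 * 9.109e-31 * 9.0000e-18)
= 6.6942e-21 J
= 0.0418 eV

0.0418


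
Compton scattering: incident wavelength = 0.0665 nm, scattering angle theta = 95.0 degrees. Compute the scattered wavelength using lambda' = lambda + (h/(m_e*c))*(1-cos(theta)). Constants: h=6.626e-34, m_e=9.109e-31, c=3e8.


Compton wavelength: h/(m_e*c) = 2.4247e-12 m
d_lambda = 2.4247e-12 * (1 - cos(95.0 deg))
= 2.4247e-12 * 1.087156
= 2.6360e-12 m = 0.002636 nm
lambda' = 0.0665 + 0.002636
= 0.069136 nm

0.069136


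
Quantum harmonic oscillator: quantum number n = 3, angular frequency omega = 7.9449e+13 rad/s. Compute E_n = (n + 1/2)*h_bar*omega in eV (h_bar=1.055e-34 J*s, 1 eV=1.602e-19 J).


E = (n + 1/2) * h_bar * omega
= (3 + 0.5) * 1.055e-34 * 7.9449e+13
= 3.5 * 8.3819e-21
= 2.9337e-20 J
= 0.1831 eV

0.1831


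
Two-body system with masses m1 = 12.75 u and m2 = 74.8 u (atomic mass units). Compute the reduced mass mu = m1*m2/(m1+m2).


mu = m1 * m2 / (m1 + m2)
= 12.75 * 74.8 / (12.75 + 74.8)
= 953.7 / 87.55
= 10.8932 u

10.8932


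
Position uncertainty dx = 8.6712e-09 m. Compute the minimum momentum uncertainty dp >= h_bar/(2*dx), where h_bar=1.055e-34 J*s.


dp = h_bar / (2 * dx)
= 1.055e-34 / (2 * 8.6712e-09)
= 1.055e-34 / 1.7342e-08
= 6.0834e-27 kg*m/s

6.0834e-27


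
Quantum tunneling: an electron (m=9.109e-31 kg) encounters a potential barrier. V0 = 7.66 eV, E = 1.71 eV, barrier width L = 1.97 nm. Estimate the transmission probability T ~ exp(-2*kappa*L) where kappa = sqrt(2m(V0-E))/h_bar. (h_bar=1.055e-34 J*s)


V0 - E = 5.95 eV = 9.5319e-19 J
kappa = sqrt(2 * m * (V0-E)) / h_bar
= sqrt(2 * 9.109e-31 * 9.5319e-19) / 1.055e-34
= 1.2491e+10 /m
2*kappa*L = 2 * 1.2491e+10 * 1.97e-9
= 49.2135
T = exp(-49.2135) = 4.235146e-22

4.235146e-22


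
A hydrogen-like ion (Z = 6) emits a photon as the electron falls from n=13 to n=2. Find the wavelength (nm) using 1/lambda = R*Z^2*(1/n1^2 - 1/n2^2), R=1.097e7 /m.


1/lambda = R * Z^2 * (1/n1^2 - 1/n2^2)
= 1.097e7 * 6^2 * (1/2^2 - 1/13^2)
= 1.097e7 * 36 * (0.25 - 0.005917)
= 9.6393e+07 /m
lambda = 1 / 9.6393e+07
= 10.3742 nm

10.3742


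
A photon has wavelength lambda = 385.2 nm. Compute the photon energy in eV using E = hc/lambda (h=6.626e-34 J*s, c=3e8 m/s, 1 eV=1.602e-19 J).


E = hc / lambda
= (6.626e-34)(3e8) / (385.2e-9)
= 1.9878e-25 / 3.8520e-07
= 5.1604e-19 J
Converting to eV: 5.1604e-19 / 1.602e-19
= 3.2212 eV

3.2212


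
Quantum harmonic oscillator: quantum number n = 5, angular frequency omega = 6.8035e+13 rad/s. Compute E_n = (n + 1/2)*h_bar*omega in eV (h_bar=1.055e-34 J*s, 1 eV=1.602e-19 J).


E = (n + 1/2) * h_bar * omega
= (5 + 0.5) * 1.055e-34 * 6.8035e+13
= 5.5 * 7.1777e-21
= 3.9477e-20 J
= 0.2464 eV

0.2464


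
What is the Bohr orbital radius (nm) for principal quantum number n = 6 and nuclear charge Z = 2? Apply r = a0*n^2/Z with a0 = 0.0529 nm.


r = a0 * n^2 / Z
= 0.0529 * 6^2 / 2
= 0.0529 * 36 / 2
= 0.9522 nm

0.9522


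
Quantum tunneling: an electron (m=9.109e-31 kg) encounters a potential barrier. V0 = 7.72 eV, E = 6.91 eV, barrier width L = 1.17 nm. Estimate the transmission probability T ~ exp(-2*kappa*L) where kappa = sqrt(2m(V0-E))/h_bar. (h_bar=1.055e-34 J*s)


V0 - E = 0.81 eV = 1.2976e-19 J
kappa = sqrt(2 * m * (V0-E)) / h_bar
= sqrt(2 * 9.109e-31 * 1.2976e-19) / 1.055e-34
= 4.6086e+09 /m
2*kappa*L = 2 * 4.6086e+09 * 1.17e-9
= 10.7842
T = exp(-10.7842) = 2.072459e-05

2.072459e-05


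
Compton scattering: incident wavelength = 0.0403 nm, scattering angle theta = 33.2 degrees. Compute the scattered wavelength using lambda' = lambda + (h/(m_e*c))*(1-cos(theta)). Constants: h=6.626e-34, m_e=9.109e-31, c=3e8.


Compton wavelength: h/(m_e*c) = 2.4247e-12 m
d_lambda = 2.4247e-12 * (1 - cos(33.2 deg))
= 2.4247e-12 * 0.163236
= 3.9580e-13 m = 0.000396 nm
lambda' = 0.0403 + 0.000396
= 0.040696 nm

0.040696


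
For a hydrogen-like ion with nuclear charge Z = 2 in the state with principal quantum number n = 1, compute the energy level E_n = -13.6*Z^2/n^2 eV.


E_n = -13.6 * Z^2 / n^2
= -13.6 * 2^2 / 1^2
= -13.6 * 4 / 1
= -54.4 eV

-54.4


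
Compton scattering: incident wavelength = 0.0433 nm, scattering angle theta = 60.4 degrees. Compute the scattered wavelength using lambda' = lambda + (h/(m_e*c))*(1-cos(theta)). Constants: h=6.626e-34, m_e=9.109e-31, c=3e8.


Compton wavelength: h/(m_e*c) = 2.4247e-12 m
d_lambda = 2.4247e-12 * (1 - cos(60.4 deg))
= 2.4247e-12 * 0.506058
= 1.2270e-12 m = 0.001227 nm
lambda' = 0.0433 + 0.001227
= 0.044527 nm

0.044527


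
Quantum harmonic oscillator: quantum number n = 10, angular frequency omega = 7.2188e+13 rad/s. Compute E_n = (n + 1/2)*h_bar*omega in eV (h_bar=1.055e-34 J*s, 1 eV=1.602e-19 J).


E = (n + 1/2) * h_bar * omega
= (10 + 0.5) * 1.055e-34 * 7.2188e+13
= 10.5 * 7.6158e-21
= 7.9966e-20 J
= 0.4992 eV

0.4992


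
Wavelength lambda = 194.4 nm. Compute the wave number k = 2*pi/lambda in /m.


k = 2 * pi / lambda
= 6.2832 / (194.4e-9)
= 6.2832 / 1.9440e-07
= 3.2321e+07 /m

3.2321e+07


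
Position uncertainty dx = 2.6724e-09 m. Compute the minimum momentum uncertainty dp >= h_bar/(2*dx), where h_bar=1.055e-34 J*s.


dp = h_bar / (2 * dx)
= 1.055e-34 / (2 * 2.6724e-09)
= 1.055e-34 / 5.3448e-09
= 1.9739e-26 kg*m/s

1.9739e-26


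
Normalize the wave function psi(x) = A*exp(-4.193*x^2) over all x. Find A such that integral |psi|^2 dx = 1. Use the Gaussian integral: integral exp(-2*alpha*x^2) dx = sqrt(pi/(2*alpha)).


integral |psi|^2 dx = A^2 * sqrt(pi/(2*alpha)) = 1
A^2 = sqrt(2*alpha/pi)
= sqrt(2 * 4.193 / pi)
= 1.633814
A = sqrt(1.633814)
= 1.2782

1.2782


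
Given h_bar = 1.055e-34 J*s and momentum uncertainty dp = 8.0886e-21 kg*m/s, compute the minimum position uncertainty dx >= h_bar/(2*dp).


dx = h_bar / (2 * dp)
= 1.055e-34 / (2 * 8.0886e-21)
= 1.055e-34 / 1.6177e-20
= 6.5215e-15 m

6.5215e-15


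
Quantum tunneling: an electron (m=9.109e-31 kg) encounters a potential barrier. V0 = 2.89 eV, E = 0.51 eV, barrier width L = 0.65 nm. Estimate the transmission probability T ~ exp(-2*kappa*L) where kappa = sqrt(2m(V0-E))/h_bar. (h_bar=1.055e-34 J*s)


V0 - E = 2.38 eV = 3.8128e-19 J
kappa = sqrt(2 * m * (V0-E)) / h_bar
= sqrt(2 * 9.109e-31 * 3.8128e-19) / 1.055e-34
= 7.8998e+09 /m
2*kappa*L = 2 * 7.8998e+09 * 0.65e-9
= 10.2698
T = exp(-10.2698) = 3.466514e-05

3.466514e-05


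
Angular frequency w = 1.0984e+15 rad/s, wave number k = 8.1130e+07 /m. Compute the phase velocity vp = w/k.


vp = w / k
= 1.0984e+15 / 8.1130e+07
= 1.3539e+07 m/s

1.3539e+07


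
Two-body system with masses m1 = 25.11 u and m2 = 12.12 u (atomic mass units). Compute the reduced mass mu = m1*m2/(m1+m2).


mu = m1 * m2 / (m1 + m2)
= 25.11 * 12.12 / (25.11 + 12.12)
= 304.3332 / 37.23
= 8.1744 u

8.1744


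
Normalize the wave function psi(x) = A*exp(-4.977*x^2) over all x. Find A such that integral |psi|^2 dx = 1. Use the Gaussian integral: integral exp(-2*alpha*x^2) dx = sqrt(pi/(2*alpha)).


integral |psi|^2 dx = A^2 * sqrt(pi/(2*alpha)) = 1
A^2 = sqrt(2*alpha/pi)
= sqrt(2 * 4.977 / pi)
= 1.780016
A = sqrt(1.780016)
= 1.3342

1.3342


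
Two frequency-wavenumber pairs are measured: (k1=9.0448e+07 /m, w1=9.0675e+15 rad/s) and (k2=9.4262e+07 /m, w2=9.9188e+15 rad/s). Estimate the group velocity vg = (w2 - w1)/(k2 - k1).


vg = (w2 - w1) / (k2 - k1)
= (9.9188e+15 - 9.0675e+15) / (9.4262e+07 - 9.0448e+07)
= 8.5130e+14 / 3.8140e+06
= 2.2320e+08 m/s

2.2320e+08


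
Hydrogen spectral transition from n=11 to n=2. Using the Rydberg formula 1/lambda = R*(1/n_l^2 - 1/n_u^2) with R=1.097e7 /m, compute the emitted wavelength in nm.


1/lambda = R * (1/n_l^2 - 1/n_u^2)
= 1.097e7 * (1/2^2 - 1/11^2)
= 1.097e7 * (0.25 - 0.008264)
= 1.097e7 * 0.241736
= 2.6518e+06 /m
lambda = 1 / 2.6518e+06 = 377.0968 nm

377.0968


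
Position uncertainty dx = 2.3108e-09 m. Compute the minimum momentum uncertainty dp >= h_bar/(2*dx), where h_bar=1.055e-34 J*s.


dp = h_bar / (2 * dx)
= 1.055e-34 / (2 * 2.3108e-09)
= 1.055e-34 / 4.6216e-09
= 2.2828e-26 kg*m/s

2.2828e-26


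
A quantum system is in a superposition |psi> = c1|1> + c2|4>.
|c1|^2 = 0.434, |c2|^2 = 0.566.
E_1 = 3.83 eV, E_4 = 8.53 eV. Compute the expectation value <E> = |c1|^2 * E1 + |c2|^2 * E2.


<E> = |c1|^2 * E1 + |c2|^2 * E2
= 0.434 * 3.83 + 0.566 * 8.53
= 1.6622 + 4.828
= 6.4902 eV

6.4902


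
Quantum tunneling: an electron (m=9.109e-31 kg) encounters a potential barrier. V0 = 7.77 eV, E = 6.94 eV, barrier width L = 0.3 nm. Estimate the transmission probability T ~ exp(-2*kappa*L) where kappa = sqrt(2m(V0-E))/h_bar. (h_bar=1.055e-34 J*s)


V0 - E = 0.83 eV = 1.3297e-19 J
kappa = sqrt(2 * m * (V0-E)) / h_bar
= sqrt(2 * 9.109e-31 * 1.3297e-19) / 1.055e-34
= 4.6652e+09 /m
2*kappa*L = 2 * 4.6652e+09 * 0.3e-9
= 2.7991
T = exp(-2.7991) = 6.086441e-02

6.086441e-02


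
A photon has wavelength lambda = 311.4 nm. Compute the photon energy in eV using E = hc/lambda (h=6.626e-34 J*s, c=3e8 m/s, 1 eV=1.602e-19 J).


E = hc / lambda
= (6.626e-34)(3e8) / (311.4e-9)
= 1.9878e-25 / 3.1140e-07
= 6.3834e-19 J
Converting to eV: 6.3834e-19 / 1.602e-19
= 3.9847 eV

3.9847


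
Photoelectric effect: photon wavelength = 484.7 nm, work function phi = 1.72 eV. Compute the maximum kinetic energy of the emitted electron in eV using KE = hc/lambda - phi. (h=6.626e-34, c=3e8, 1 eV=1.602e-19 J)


E_photon = hc / lambda
= (6.626e-34)(3e8) / (484.7e-9)
= 4.1011e-19 J
= 2.56 eV
KE = E_photon - phi
= 2.56 - 1.72
= 0.84 eV

0.84


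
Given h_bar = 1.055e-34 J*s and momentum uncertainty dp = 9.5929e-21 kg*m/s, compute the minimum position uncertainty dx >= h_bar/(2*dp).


dx = h_bar / (2 * dp)
= 1.055e-34 / (2 * 9.5929e-21)
= 1.055e-34 / 1.9186e-20
= 5.4989e-15 m

5.4989e-15


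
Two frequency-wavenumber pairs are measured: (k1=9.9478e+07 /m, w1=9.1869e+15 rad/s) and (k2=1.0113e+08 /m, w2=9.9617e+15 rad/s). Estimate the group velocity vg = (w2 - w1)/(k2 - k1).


vg = (w2 - w1) / (k2 - k1)
= (9.9617e+15 - 9.1869e+15) / (1.0113e+08 - 9.9478e+07)
= 7.7480e+14 / 1.6520e+06
= 4.6901e+08 m/s

4.6901e+08


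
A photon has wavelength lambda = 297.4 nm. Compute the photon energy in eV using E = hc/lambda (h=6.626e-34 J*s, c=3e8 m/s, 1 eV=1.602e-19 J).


E = hc / lambda
= (6.626e-34)(3e8) / (297.4e-9)
= 1.9878e-25 / 2.9740e-07
= 6.6839e-19 J
Converting to eV: 6.6839e-19 / 1.602e-19
= 4.1722 eV

4.1722


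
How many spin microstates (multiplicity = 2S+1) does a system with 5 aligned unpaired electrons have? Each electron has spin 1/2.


Total spin S = N * (1/2) = 5 * 0.5 = 2.5
Spin multiplicity = 2S + 1
= 2 * 2.5 + 1
= 6

6


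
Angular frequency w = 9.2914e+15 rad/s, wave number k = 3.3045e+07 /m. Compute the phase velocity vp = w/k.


vp = w / k
= 9.2914e+15 / 3.3045e+07
= 2.8117e+08 m/s

2.8117e+08


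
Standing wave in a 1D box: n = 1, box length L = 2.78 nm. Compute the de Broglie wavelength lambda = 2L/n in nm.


lambda = 2L / n
= 2 * 2.78 / 1
= 5.56 / 1
= 5.56 nm

5.56


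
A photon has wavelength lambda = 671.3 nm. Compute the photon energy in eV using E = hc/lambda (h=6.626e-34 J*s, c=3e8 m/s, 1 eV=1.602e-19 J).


E = hc / lambda
= (6.626e-34)(3e8) / (671.3e-9)
= 1.9878e-25 / 6.7130e-07
= 2.9611e-19 J
Converting to eV: 2.9611e-19 / 1.602e-19
= 1.8484 eV

1.8484


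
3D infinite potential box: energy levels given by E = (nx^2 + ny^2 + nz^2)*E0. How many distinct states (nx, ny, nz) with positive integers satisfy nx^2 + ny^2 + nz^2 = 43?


Enumerate all (nx, ny, nz) with nx^2 + ny^2 + nz^2 = 43:
(3,3,5)
(3,5,3)
(5,3,3)
Total degeneracy = 3

3


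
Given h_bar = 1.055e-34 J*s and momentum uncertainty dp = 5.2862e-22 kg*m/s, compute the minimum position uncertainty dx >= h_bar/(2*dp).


dx = h_bar / (2 * dp)
= 1.055e-34 / (2 * 5.2862e-22)
= 1.055e-34 / 1.0572e-21
= 9.9788e-14 m

9.9788e-14


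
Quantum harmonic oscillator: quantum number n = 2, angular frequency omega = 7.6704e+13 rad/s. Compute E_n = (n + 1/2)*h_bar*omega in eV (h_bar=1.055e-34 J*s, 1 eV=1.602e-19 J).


E = (n + 1/2) * h_bar * omega
= (2 + 0.5) * 1.055e-34 * 7.6704e+13
= 2.5 * 8.0923e-21
= 2.0231e-20 J
= 0.1263 eV

0.1263


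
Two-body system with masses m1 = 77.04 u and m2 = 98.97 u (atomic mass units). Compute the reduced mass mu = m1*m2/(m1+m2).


mu = m1 * m2 / (m1 + m2)
= 77.04 * 98.97 / (77.04 + 98.97)
= 7624.6488 / 176.01
= 43.3194 u

43.3194


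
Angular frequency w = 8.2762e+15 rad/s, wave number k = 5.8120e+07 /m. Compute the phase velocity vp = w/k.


vp = w / k
= 8.2762e+15 / 5.8120e+07
= 1.4240e+08 m/s

1.4240e+08


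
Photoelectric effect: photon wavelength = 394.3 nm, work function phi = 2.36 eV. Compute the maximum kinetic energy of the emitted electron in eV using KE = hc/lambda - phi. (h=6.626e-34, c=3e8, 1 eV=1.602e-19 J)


E_photon = hc / lambda
= (6.626e-34)(3e8) / (394.3e-9)
= 5.0413e-19 J
= 3.1469 eV
KE = E_photon - phi
= 3.1469 - 2.36
= 0.7869 eV

0.7869


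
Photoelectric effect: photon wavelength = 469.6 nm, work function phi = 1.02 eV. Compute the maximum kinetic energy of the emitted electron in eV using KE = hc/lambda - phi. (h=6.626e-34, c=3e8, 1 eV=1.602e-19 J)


E_photon = hc / lambda
= (6.626e-34)(3e8) / (469.6e-9)
= 4.2330e-19 J
= 2.6423 eV
KE = E_photon - phi
= 2.6423 - 1.02
= 1.6223 eV

1.6223


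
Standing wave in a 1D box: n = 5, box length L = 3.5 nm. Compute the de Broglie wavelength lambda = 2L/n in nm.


lambda = 2L / n
= 2 * 3.5 / 5
= 7.0 / 5
= 1.4 nm

1.4


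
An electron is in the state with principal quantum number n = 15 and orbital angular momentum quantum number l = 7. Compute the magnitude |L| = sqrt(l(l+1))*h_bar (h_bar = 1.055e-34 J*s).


L = sqrt(l*(l+1)) * h_bar
= sqrt(7 * 8) * 1.055e-34
= sqrt(56) * 1.055e-34
= 7.4833 * 1.055e-34
= 7.8949e-34 J*s

7.8949e-34


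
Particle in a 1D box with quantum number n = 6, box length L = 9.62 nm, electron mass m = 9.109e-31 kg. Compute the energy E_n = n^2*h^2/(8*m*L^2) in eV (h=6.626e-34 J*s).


E = n^2 * h^2 / (8 * m * L^2)
= 6^2 * (6.626e-34)^2 / (8 * 9.109e-31 * (9.62e-9)^2)
= 36 * 4.3904e-67 / (8 * 9.109e-31 * 9.2544e-17)
= 2.3437e-20 J
= 0.1463 eV

0.1463


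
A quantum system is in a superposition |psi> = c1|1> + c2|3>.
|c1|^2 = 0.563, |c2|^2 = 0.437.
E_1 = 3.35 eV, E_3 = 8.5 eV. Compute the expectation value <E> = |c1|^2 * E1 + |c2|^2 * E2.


<E> = |c1|^2 * E1 + |c2|^2 * E2
= 0.563 * 3.35 + 0.437 * 8.5
= 1.886 + 3.7145
= 5.6006 eV

5.6006


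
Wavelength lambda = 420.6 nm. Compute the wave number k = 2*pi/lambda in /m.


k = 2 * pi / lambda
= 6.2832 / (420.6e-9)
= 6.2832 / 4.2060e-07
= 1.4939e+07 /m

1.4939e+07


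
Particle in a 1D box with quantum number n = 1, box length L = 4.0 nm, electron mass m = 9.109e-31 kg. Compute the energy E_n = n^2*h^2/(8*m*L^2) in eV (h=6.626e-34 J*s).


E = n^2 * h^2 / (8 * m * L^2)
= 1^2 * (6.626e-34)^2 / (8 * 9.109e-31 * (4.0e-9)^2)
= 1 * 4.3904e-67 / (8 * 9.109e-31 * 1.6000e-17)
= 3.7655e-21 J
= 0.0235 eV

0.0235


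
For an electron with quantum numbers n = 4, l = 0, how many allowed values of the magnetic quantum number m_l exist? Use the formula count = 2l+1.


m_l ranges from -l to +l in integer steps
So m_l goes from -0 to +0
Count = 2l + 1 = 2*0 + 1
= 1

1


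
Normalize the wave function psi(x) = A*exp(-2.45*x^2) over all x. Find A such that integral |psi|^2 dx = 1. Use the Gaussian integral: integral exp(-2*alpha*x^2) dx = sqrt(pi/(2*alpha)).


integral |psi|^2 dx = A^2 * sqrt(pi/(2*alpha)) = 1
A^2 = sqrt(2*alpha/pi)
= sqrt(2 * 2.45 / pi)
= 1.248887
A = sqrt(1.248887)
= 1.1175

1.1175


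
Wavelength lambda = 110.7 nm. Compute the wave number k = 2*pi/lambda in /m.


k = 2 * pi / lambda
= 6.2832 / (110.7e-9)
= 6.2832 / 1.1070e-07
= 5.6759e+07 /m

5.6759e+07


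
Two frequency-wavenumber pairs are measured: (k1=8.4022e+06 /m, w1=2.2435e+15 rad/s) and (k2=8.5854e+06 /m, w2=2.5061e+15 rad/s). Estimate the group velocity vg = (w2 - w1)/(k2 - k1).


vg = (w2 - w1) / (k2 - k1)
= (2.5061e+15 - 2.2435e+15) / (8.5854e+06 - 8.4022e+06)
= 2.6260e+14 / 1.8320e+05
= 1.4334e+09 m/s

1.4334e+09


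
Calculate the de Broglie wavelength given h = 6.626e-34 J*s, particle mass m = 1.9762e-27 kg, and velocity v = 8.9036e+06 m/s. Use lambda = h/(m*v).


lambda = h / (m * v)
= 6.626e-34 / (1.9762e-27 * 8.9036e+06)
= 6.626e-34 / 1.7595e-20
= 3.7658e-14 m

3.7658e-14


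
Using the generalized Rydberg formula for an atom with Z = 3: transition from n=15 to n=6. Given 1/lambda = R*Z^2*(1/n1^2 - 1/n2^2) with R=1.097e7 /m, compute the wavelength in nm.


1/lambda = R * Z^2 * (1/n1^2 - 1/n2^2)
= 1.097e7 * 3^2 * (1/6^2 - 1/15^2)
= 1.097e7 * 9 * (0.027778 - 0.004444)
= 2.3037e+06 /m
lambda = 1 / 2.3037e+06
= 434.0843 nm

434.0843


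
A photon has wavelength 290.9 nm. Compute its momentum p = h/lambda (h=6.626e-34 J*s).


p = h / lambda
= 6.626e-34 / (290.9e-9)
= 6.626e-34 / 2.9090e-07
= 2.2778e-27 kg*m/s

2.2778e-27


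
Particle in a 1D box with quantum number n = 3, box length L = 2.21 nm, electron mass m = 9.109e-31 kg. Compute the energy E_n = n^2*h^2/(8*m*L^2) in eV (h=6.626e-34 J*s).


E = n^2 * h^2 / (8 * m * L^2)
= 3^2 * (6.626e-34)^2 / (8 * 9.109e-31 * (2.21e-9)^2)
= 9 * 4.3904e-67 / (8 * 9.109e-31 * 4.8841e-18)
= 1.1102e-19 J
= 0.693 eV

0.693


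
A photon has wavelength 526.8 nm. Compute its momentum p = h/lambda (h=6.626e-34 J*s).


p = h / lambda
= 6.626e-34 / (526.8e-9)
= 6.626e-34 / 5.2680e-07
= 1.2578e-27 kg*m/s

1.2578e-27


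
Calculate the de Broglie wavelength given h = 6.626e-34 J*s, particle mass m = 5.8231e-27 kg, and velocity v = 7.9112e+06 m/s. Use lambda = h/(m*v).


lambda = h / (m * v)
= 6.626e-34 / (5.8231e-27 * 7.9112e+06)
= 6.626e-34 / 4.6068e-20
= 1.4383e-14 m

1.4383e-14


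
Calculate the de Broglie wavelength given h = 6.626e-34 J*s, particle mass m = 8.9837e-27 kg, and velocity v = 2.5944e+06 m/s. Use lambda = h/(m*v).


lambda = h / (m * v)
= 6.626e-34 / (8.9837e-27 * 2.5944e+06)
= 6.626e-34 / 2.3307e-20
= 2.8429e-14 m

2.8429e-14


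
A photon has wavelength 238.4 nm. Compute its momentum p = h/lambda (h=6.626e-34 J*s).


p = h / lambda
= 6.626e-34 / (238.4e-9)
= 6.626e-34 / 2.3840e-07
= 2.7794e-27 kg*m/s

2.7794e-27


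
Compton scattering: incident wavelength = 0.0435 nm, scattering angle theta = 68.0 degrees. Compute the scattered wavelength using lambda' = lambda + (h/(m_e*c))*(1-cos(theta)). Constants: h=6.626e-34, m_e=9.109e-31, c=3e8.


Compton wavelength: h/(m_e*c) = 2.4247e-12 m
d_lambda = 2.4247e-12 * (1 - cos(68.0 deg))
= 2.4247e-12 * 0.625393
= 1.5164e-12 m = 0.001516 nm
lambda' = 0.0435 + 0.001516
= 0.045016 nm

0.045016


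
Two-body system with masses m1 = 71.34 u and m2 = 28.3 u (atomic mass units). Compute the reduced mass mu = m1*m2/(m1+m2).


mu = m1 * m2 / (m1 + m2)
= 71.34 * 28.3 / (71.34 + 28.3)
= 2018.922 / 99.64
= 20.2622 u

20.2622


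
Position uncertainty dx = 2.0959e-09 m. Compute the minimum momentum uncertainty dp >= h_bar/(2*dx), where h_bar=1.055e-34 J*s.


dp = h_bar / (2 * dx)
= 1.055e-34 / (2 * 2.0959e-09)
= 1.055e-34 / 4.1918e-09
= 2.5168e-26 kg*m/s

2.5168e-26


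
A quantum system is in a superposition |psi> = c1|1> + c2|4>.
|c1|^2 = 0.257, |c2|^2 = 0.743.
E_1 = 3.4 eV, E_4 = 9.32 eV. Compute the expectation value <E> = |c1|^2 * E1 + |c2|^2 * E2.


<E> = |c1|^2 * E1 + |c2|^2 * E2
= 0.257 * 3.4 + 0.743 * 9.32
= 0.8738 + 6.9248
= 7.7986 eV

7.7986


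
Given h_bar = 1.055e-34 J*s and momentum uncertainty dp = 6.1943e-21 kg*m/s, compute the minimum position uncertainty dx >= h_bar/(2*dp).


dx = h_bar / (2 * dp)
= 1.055e-34 / (2 * 6.1943e-21)
= 1.055e-34 / 1.2389e-20
= 8.5159e-15 m

8.5159e-15


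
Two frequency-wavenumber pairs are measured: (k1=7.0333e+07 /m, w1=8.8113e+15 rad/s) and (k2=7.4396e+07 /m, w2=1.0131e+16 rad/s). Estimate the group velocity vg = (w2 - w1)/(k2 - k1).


vg = (w2 - w1) / (k2 - k1)
= (1.0131e+16 - 8.8113e+15) / (7.4396e+07 - 7.0333e+07)
= 1.3197e+15 / 4.0630e+06
= 3.2481e+08 m/s

3.2481e+08


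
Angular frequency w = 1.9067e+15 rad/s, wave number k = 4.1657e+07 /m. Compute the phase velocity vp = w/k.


vp = w / k
= 1.9067e+15 / 4.1657e+07
= 4.5771e+07 m/s

4.5771e+07
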